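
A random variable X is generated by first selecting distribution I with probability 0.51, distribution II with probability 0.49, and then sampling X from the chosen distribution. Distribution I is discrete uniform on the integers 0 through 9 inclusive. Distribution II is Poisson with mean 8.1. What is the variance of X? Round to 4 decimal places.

Per component, I: μ=4.5, E[X²]=28.5; II: μ=8.1, E[X²]=73.71.
E[X] = 0.51·4.5 + 0.49·8.1 = 6.264.
E[X²] = 0.51·28.5 + 0.49·73.71 = 50.6529.
Var(X) = E[X²] − (E[X])² = 50.6529 − 39.2377 = 11.4152.

11.4152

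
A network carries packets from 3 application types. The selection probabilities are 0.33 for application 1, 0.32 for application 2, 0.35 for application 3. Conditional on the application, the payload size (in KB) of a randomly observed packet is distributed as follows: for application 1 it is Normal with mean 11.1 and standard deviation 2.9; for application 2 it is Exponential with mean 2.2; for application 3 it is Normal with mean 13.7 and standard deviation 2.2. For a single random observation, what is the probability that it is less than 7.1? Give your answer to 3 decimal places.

0.335

Conditional on each application, P(X < 7.1): 1: 0.0838995; 2: 0.960334; 3: 0.0013499.
By total probability, P(X < 7.1) = 0.33·0.0838995 + 0.32·0.960334 + 0.35·0.0013499 = 0.335466.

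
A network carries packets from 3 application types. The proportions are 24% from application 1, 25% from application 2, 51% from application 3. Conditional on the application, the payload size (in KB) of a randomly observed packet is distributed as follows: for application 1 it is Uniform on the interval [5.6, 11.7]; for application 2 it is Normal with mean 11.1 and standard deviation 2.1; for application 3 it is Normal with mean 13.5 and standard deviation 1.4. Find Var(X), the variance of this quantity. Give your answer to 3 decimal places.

Per component, 1: μ=8.65, E[X²]=77.9233; 2: μ=11.1, E[X²]=127.62; 3: μ=13.5, E[X²]=184.21.
E[X] = 0.24·8.65 + 0.25·11.1 + 0.51·13.5 = 11.736.
E[X²] = 0.24·77.9233 + 0.25·127.62 + 0.51·184.21 = 144.554.
Var(X) = E[X²] − (E[X])² = 144.554 − 137.734 = 6.82.

6.820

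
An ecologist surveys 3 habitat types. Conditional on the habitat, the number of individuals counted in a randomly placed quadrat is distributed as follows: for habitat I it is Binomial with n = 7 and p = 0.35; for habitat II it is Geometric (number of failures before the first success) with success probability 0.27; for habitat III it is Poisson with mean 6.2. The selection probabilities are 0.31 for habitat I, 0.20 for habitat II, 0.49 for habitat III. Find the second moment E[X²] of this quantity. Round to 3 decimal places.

For each component E[X²] = Var + (mean)², giving I: 7.595; II: 17.3237; III: 44.64.
Overall E[X²] = 0.31·7.595 + 0.2·17.3237 + 0.49·44.64 = 27.6928.

27.693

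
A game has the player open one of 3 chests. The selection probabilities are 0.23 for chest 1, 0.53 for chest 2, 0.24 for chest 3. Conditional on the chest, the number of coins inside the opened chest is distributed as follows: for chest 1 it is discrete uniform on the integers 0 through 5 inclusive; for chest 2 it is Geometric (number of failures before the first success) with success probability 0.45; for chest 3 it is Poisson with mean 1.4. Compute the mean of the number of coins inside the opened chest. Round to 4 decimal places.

1.5588

Component means — 1: 2.5; 2: 1.22222; 3: 1.4.
E[X] = 0.23·2.5 + 0.53·1.22222 + 0.24·1.4 = 1.55878.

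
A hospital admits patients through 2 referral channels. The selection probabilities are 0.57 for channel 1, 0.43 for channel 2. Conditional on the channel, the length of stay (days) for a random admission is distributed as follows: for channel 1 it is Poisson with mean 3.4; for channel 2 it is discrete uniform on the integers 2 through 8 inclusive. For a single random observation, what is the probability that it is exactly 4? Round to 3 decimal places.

0.167

Conditional on each channel, P(X = 4): 1: 0.185825; 2: 0.142857.
By total probability, P(X = 4) = 0.57·0.185825 + 0.43·0.142857 = 0.167349.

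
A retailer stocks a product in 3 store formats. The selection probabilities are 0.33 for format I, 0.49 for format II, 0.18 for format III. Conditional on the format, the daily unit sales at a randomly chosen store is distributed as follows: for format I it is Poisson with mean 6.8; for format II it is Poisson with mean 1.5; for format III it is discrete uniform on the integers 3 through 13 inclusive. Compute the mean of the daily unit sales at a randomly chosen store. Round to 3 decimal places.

4.419

Component means — I: 6.8; II: 1.5; III: 8.
E[X] = 0.33·6.8 + 0.49·1.5 + 0.18·8 = 4.419.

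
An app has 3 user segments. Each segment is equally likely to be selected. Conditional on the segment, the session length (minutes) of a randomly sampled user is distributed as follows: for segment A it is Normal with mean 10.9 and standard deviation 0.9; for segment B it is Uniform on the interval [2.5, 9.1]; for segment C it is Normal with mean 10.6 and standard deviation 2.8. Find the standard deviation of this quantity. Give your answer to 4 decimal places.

3.0908

Per component, A: μ=10.9, E[X²]=119.62; B: μ=5.8, E[X²]=37.27; C: μ=10.6, E[X²]=120.2.
E[X] = 0.333333·10.9 + 0.333333·5.8 + 0.333333·10.6 = 9.1.
E[X²] = 0.333333·119.62 + 0.333333·37.27 + 0.333333·120.2 = 92.3633.
Var(X) = E[X²] − (E[X])² = 92.3633 − 82.81 = 9.55333.
SD(X) = √9.55333 = 3.09085.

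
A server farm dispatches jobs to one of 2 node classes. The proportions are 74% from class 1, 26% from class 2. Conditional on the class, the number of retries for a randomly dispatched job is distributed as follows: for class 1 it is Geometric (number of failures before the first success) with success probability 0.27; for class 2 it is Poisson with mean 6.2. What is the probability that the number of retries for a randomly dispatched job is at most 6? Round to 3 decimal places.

Conditional on each class, P(X ≤ 6): 1: 0.889526; 2: 0.574213.
By total probability, P(X ≤ 6) = 0.74·0.889526 + 0.26·0.574213 = 0.807545.

0.808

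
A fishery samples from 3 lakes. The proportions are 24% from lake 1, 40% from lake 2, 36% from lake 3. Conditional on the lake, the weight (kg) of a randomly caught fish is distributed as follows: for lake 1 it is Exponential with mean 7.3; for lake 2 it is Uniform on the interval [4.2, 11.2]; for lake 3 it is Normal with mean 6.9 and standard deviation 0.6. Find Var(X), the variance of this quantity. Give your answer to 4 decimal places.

Per component, 1: μ=7.3, E[X²]=106.58; 2: μ=7.7, E[X²]=63.3733; 3: μ=6.9, E[X²]=47.97.
E[X] = 0.24·7.3 + 0.4·7.7 + 0.36·6.9 = 7.316.
E[X²] = 0.24·106.58 + 0.4·63.3733 + 0.36·47.97 = 68.1977.
Var(X) = E[X²] − (E[X])² = 68.1977 − 53.5239 = 14.6739.

14.6739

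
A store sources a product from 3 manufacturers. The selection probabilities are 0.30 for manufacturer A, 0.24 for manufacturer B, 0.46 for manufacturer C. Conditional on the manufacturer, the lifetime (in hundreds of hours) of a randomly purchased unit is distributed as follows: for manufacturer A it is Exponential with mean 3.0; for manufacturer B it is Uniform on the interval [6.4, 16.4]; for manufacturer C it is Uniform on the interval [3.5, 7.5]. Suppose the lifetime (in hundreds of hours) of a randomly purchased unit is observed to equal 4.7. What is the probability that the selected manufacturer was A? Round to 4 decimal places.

0.1536

Likelihoods f(4.7 | ·): A: 0.0695799; B: 0; C: 0.25.
Posterior ∝ prior × likelihood. Numerator for A: 0.3·0.0695799 = 0.020874.
Normalizing constant: 0.3·0.0695799 + 0.24·0 + 0.46·0.25 = 0.135874.
P(A | observation) = 0.020874 / 0.135874 = 0.153628.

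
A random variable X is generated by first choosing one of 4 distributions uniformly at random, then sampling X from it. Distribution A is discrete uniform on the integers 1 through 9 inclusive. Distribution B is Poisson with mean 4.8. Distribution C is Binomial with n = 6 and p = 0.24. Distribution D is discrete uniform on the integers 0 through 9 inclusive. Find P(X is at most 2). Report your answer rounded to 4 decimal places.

Conditional on each component, P(X ≤ 2): A: 0.222222; B: 0.142539; C: 0.846065; D: 0.3.
By total probability, P(X ≤ 2) = 0.25·0.222222 + 0.25·0.142539 + 0.25·0.846065 + 0.25·0.3 = 0.377707.

0.3777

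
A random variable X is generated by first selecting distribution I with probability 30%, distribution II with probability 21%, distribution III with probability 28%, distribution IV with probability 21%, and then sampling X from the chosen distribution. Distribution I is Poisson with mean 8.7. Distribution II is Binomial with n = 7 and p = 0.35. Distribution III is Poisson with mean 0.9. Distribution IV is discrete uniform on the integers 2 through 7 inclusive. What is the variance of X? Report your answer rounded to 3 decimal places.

Per component, I: μ=8.7, E[X²]=84.39; II: μ=2.45, E[X²]=7.595; III: μ=0.9, E[X²]=1.71; IV: μ=4.5, E[X²]=23.1667.
E[X] = 0.3·8.7 + 0.21·2.45 + 0.28·0.9 + 0.21·4.5 = 4.3215.
E[X²] = 0.3·84.39 + 0.21·7.595 + 0.28·1.71 + 0.21·23.1667 = 32.2557.
Var(X) = E[X²] − (E[X])² = 32.2557 − 18.6754 = 13.5804.

13.580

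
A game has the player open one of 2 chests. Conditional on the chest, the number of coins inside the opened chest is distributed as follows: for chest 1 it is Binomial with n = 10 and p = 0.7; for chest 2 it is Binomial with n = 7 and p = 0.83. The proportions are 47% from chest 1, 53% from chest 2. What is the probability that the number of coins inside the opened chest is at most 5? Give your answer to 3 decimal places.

Conditional on each chest, P(X ≤ 5): 1: 0.150268; 2: 0.33958.
By total probability, P(X ≤ 5) = 0.47·0.150268 + 0.53·0.33958 = 0.250604.

0.251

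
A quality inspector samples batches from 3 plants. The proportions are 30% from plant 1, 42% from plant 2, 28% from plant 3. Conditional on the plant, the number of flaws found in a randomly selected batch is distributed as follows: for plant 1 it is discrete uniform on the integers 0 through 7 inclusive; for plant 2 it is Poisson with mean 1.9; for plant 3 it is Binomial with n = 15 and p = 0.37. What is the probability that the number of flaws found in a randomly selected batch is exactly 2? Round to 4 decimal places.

0.1608

Conditional on each plant, P(X = 2): 1: 0.125; 2: 0.269971; 3: 0.0354014.
By total probability, P(X = 2) = 0.3·0.125 + 0.42·0.269971 + 0.28·0.0354014 = 0.1608.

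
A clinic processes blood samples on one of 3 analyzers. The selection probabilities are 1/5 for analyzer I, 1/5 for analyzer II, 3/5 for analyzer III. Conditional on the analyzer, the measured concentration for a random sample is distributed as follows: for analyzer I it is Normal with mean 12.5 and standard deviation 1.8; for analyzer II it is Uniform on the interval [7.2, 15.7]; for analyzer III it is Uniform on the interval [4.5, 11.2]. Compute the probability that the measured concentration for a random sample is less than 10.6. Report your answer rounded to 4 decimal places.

0.6554

Conditional on each analyzer, P(X < 10.6): I: 0.145586; II: 0.4; III: 0.910448.
By total probability, P(X < 10.6) = 0.2·0.145586 + 0.2·0.4 + 0.6·0.910448 = 0.655386.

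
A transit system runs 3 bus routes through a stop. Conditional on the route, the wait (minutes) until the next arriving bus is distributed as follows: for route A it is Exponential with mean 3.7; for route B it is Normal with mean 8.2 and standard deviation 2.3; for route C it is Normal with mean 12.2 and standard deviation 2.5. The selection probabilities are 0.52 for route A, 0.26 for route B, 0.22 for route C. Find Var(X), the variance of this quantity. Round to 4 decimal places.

Per component, A: μ=3.7, E[X²]=27.38; B: μ=8.2, E[X²]=72.53; C: μ=12.2, E[X²]=155.09.
E[X] = 0.52·3.7 + 0.26·8.2 + 0.22·12.2 = 6.74.
E[X²] = 0.52·27.38 + 0.26·72.53 + 0.22·155.09 = 67.2152.
Var(X) = E[X²] − (E[X])² = 67.2152 − 45.4276 = 21.7876.

21.7876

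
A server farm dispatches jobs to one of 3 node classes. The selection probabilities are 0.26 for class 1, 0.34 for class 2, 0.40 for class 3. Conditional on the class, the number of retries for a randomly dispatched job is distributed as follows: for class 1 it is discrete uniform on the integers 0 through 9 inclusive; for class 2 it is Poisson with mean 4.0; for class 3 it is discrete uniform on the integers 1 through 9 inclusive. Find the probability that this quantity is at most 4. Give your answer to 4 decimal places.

Conditional on each class, P(X ≤ 4): 1: 0.5; 2: 0.628837; 3: 0.444444.
By total probability, P(X ≤ 4) = 0.26·0.5 + 0.34·0.628837 + 0.4·0.444444 = 0.521582.

0.5216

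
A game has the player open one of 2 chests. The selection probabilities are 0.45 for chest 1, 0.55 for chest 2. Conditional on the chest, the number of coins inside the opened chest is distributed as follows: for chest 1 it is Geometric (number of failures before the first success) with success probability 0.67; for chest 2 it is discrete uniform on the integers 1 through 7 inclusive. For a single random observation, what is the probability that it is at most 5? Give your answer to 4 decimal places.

Conditional on each chest, P(X ≤ 5): 1: 0.998709; 2: 0.714286.
By total probability, P(X ≤ 5) = 0.45·0.998709 + 0.55·0.714286 = 0.842276.

0.8423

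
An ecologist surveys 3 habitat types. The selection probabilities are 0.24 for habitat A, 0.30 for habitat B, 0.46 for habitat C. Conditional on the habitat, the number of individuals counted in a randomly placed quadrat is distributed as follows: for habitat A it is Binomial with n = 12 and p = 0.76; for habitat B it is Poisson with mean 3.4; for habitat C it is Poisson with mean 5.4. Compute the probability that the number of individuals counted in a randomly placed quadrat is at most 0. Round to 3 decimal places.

Conditional on each habitat, P(X ≤ 0): A: 3.65203e-08; B: 0.0333733; C: 0.00451658.
By total probability, P(X ≤ 0) = 0.24·3.65203e-08 + 0.3·0.0333733 + 0.46·0.00451658 = 0.0120896.

0.012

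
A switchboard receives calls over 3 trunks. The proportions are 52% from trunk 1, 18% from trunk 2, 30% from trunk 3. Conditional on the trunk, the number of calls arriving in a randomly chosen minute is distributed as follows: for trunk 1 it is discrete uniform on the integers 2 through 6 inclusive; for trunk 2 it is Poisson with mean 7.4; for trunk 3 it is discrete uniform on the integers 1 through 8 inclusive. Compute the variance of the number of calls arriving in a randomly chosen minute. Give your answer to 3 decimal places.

Per component, 1: μ=4, E[X²]=18; 2: μ=7.4, E[X²]=62.16; 3: μ=4.5, E[X²]=25.5.
E[X] = 0.52·4 + 0.18·7.4 + 0.3·4.5 = 4.762.
E[X²] = 0.52·18 + 0.18·62.16 + 0.3·25.5 = 28.1988.
Var(X) = E[X²] − (E[X])² = 28.1988 − 22.6766 = 5.52216.

5.522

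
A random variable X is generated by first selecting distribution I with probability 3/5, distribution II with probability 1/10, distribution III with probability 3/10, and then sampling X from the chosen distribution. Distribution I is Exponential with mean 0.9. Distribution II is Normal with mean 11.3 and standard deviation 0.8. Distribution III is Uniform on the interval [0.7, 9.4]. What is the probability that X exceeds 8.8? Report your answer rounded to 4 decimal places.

Conditional on each component, P(X > 8.8): I: 5.66977e-05; II: 0.999111; III: 0.0689655.
By total probability, P(X > 8.8) = 0.6·5.66977e-05 + 0.1·0.999111 + 0.3·0.0689655 = 0.120635.

0.1206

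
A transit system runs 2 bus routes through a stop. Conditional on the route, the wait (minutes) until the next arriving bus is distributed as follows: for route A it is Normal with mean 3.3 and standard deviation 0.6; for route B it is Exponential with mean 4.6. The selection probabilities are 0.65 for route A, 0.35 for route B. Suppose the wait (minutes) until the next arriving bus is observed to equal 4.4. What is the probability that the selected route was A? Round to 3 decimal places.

0.734

Likelihoods f(4.4 | ·): A: 0.123852; B: 0.0835276.
Posterior ∝ prior × likelihood. Numerator for A: 0.65·0.123852 = 0.0805038.
Normalizing constant: 0.65·0.123852 + 0.35·0.0835276 = 0.109738.
P(A | observation) = 0.0805038 / 0.109738 = 0.733597.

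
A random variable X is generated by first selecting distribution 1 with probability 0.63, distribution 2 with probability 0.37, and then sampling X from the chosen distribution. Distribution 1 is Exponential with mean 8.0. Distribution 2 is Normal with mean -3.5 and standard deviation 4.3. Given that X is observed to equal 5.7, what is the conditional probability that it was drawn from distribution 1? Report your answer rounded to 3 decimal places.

0.917

Likelihoods f(5.7 | ·): 1: 0.0613021; 2: 0.00940646.
Posterior ∝ prior × likelihood. Numerator for 1: 0.63·0.0613021 = 0.0386203.
Normalizing constant: 0.63·0.0613021 + 0.37·0.00940646 = 0.0421007.
P(1 | observation) = 0.0386203 / 0.0421007 = 0.917332.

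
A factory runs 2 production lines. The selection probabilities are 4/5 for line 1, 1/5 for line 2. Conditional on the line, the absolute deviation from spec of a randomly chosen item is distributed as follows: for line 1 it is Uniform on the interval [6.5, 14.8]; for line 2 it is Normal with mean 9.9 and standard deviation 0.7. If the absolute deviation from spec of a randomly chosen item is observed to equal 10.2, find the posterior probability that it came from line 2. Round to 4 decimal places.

Likelihoods f(10.2 | ·): 1: 0.120482; 2: 0.51991.
Posterior ∝ prior × likelihood. Numerator for 2: 0.2·0.51991 = 0.103982.
Normalizing constant: 0.8·0.120482 + 0.2·0.51991 = 0.200367.
P(2 | observation) = 0.103982 / 0.200367 = 0.518956.

0.5190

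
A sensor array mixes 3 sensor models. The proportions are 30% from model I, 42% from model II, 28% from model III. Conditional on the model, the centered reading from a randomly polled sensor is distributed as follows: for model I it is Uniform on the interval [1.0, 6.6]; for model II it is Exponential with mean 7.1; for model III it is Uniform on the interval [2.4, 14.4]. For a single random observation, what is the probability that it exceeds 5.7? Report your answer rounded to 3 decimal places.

0.439

Conditional on each model, P(X > 5.7): I: 0.160714; II: 0.448065; III: 0.725.
By total probability, P(X > 5.7) = 0.3·0.160714 + 0.42·0.448065 + 0.28·0.725 = 0.439402.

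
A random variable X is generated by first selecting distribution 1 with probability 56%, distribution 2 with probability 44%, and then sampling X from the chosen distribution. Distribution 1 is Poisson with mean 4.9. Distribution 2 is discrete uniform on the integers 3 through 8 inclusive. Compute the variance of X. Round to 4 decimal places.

4.1160

Per component, 1: μ=4.9, E[X²]=28.91; 2: μ=5.5, E[X²]=33.1667.
E[X] = 0.56·4.9 + 0.44·5.5 = 5.164.
E[X²] = 0.56·28.91 + 0.44·33.1667 = 30.7829.
Var(X) = E[X²] − (E[X])² = 30.7829 − 26.6669 = 4.11604.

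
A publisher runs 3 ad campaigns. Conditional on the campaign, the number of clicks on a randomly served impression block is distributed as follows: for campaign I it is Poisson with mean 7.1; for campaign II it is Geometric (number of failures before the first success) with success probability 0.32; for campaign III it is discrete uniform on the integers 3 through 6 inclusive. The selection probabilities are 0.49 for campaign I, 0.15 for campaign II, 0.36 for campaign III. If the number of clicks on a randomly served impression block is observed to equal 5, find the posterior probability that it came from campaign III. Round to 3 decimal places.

Likelihoods P(X=5 | ·): I: 0.124057; II: 0.0465259; III: 0.25.
Posterior ∝ prior × likelihood. Numerator for III: 0.36·0.25 = 0.09.
Normalizing constant: 0.49·0.124057 + 0.15·0.0465259 + 0.36·0.25 = 0.157767.
P(III | observation) = 0.09 / 0.157767 = 0.570463.

0.570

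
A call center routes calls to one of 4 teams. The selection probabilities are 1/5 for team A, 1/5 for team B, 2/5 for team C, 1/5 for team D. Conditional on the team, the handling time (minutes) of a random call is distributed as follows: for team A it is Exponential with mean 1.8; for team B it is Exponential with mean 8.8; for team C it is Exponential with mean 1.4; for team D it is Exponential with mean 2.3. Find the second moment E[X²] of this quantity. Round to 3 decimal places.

35.956

For each component E[X²] = Var + (mean)², giving A: 6.48; B: 154.88; C: 3.92; D: 10.58.
Overall E[X²] = 0.2·6.48 + 0.2·154.88 + 0.4·3.92 + 0.2·10.58 = 35.956.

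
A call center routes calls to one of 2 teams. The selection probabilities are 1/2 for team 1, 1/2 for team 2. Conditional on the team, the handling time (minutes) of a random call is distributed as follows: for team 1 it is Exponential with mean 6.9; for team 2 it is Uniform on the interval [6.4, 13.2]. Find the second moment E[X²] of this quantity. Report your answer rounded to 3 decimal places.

97.557

For each component E[X²] = Var + (mean)², giving 1: 95.22; 2: 99.8933.
Overall E[X²] = 0.5·95.22 + 0.5·99.8933 = 97.5567.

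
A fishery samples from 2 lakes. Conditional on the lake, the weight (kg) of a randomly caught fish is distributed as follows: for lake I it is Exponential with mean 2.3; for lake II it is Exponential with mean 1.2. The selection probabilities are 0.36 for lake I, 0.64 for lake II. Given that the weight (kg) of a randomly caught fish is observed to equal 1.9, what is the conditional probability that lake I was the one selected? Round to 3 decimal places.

0.385

Likelihoods f(1.9 | ·): I: 0.19033; II: 0.171075.
Posterior ∝ prior × likelihood. Numerator for I: 0.36·0.19033 = 0.0685188.
Normalizing constant: 0.36·0.19033 + 0.64·0.171075 = 0.178007.
P(I | observation) = 0.0685188 / 0.178007 = 0.384923.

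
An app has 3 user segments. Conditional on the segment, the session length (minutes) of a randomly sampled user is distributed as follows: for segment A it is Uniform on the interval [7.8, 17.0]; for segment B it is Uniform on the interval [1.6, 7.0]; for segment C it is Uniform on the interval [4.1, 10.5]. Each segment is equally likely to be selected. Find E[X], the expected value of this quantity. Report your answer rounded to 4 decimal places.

Component means — A: 12.4; B: 4.3; C: 7.3.
E[X] = 0.333333·12.4 + 0.333333·4.3 + 0.333333·7.3 = 8.

8.0000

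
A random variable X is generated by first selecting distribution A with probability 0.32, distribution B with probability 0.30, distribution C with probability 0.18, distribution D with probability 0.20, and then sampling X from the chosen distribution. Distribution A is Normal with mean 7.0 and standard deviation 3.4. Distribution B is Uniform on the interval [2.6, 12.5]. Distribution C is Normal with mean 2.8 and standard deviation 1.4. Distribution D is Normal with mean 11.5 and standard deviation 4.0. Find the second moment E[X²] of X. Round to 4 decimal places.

70.3442

For each component E[X²] = Var + (mean)², giving A: 60.56; B: 65.17; C: 9.8; D: 148.25.
Overall E[X²] = 0.32·60.56 + 0.3·65.17 + 0.18·9.8 + 0.2·148.25 = 70.3442.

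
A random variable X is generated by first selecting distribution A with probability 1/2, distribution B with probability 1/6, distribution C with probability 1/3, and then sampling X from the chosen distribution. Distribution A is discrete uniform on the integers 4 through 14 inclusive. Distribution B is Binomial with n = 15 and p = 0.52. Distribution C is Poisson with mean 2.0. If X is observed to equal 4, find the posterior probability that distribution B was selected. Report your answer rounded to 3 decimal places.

0.064

Likelihoods P(X=4 | ·): A: 0.0909091; B: 0.0311028; C: 0.0902235.
Posterior ∝ prior × likelihood. Numerator for B: 0.166667·0.0311028 = 0.0051838.
Normalizing constant: 0.5·0.0909091 + 0.166667·0.0311028 + 0.333333·0.0902235 = 0.0807129.
P(B | observation) = 0.0051838 / 0.0807129 = 0.0642252.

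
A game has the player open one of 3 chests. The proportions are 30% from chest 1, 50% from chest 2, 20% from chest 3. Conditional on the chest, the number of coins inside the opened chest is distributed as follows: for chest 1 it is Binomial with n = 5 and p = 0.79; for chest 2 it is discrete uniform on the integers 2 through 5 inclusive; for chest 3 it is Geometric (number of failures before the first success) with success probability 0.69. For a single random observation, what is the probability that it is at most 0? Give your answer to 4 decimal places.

0.1381

Conditional on each chest, P(X ≤ 0): 1: 0.00040841; 2: 0; 3: 0.69.
By total probability, P(X ≤ 0) = 0.3·0.00040841 + 0.5·0 + 0.2·0.69 = 0.138123.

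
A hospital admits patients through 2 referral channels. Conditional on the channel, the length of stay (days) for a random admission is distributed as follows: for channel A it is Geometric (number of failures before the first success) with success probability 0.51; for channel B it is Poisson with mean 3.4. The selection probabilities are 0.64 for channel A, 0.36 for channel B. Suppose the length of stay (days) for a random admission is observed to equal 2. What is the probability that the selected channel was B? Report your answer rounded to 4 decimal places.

Likelihoods P(X=2 | ·): A: 0.122451; B: 0.192898.
Posterior ∝ prior × likelihood. Numerator for B: 0.36·0.192898 = 0.0694431.
Normalizing constant: 0.64·0.122451 + 0.36·0.192898 = 0.147812.
P(B | observation) = 0.0694431 / 0.147812 = 0.469808.

0.4698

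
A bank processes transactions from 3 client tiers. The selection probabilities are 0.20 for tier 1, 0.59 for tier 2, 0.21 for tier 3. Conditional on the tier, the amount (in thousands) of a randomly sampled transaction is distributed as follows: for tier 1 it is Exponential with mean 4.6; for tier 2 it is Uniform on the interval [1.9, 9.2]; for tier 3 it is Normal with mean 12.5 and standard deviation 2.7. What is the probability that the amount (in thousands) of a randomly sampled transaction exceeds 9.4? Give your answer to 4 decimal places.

0.2096

Conditional on each tier, P(X > 9.4): 1: 0.129577; 2: 0; 3: 0.874546.
By total probability, P(X > 9.4) = 0.2·0.129577 + 0.59·0 + 0.21·0.874546 = 0.20957.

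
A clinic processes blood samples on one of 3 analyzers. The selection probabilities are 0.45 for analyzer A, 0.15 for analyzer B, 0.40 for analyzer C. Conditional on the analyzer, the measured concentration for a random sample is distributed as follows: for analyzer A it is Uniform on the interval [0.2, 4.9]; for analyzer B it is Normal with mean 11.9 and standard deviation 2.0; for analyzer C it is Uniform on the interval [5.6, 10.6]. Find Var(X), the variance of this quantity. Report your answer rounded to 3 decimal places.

14.574

Per component, A: μ=2.55, E[X²]=8.34333; B: μ=11.9, E[X²]=145.61; C: μ=8.1, E[X²]=67.6933.
E[X] = 0.45·2.55 + 0.15·11.9 + 0.4·8.1 = 6.1725.
E[X²] = 0.45·8.34333 + 0.15·145.61 + 0.4·67.6933 = 52.6733.
Var(X) = E[X²] − (E[X])² = 52.6733 − 38.0998 = 14.5736.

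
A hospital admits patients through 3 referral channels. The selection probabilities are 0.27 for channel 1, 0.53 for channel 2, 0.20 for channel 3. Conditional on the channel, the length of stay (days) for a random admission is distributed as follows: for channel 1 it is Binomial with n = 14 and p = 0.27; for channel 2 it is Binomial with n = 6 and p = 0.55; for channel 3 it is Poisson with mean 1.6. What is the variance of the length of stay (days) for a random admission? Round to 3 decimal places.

Per component, 1: μ=3.78, E[X²]=17.0478; 2: μ=3.3, E[X²]=12.375; 3: μ=1.6, E[X²]=4.16.
E[X] = 0.27·3.78 + 0.53·3.3 + 0.2·1.6 = 3.0896.
E[X²] = 0.27·17.0478 + 0.53·12.375 + 0.2·4.16 = 11.9937.
Var(X) = E[X²] − (E[X])² = 11.9937 − 9.54563 = 2.44803.

2.448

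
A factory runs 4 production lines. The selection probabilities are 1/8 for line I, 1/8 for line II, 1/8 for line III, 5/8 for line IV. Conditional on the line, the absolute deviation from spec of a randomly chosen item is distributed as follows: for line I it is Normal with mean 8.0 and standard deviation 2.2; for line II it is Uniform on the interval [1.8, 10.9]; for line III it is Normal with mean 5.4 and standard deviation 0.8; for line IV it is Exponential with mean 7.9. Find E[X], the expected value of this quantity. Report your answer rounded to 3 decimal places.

Component means — I: 8; II: 6.35; III: 5.4; IV: 7.9.
E[X] = 0.125·8 + 0.125·6.35 + 0.125·5.4 + 0.625·7.9 = 7.40625.

7.406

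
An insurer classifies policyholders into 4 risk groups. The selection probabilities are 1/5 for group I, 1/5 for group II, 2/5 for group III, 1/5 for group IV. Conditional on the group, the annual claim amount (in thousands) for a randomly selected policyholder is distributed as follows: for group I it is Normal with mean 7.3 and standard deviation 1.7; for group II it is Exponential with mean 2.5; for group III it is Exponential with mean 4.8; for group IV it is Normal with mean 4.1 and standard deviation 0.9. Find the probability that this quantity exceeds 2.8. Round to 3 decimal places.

Conditional on each group, P(X > 2.8): I: 0.99594; II: 0.32628; III: 0.558035; IV: 0.925693.
By total probability, P(X > 2.8) = 0.2·0.99594 + 0.2·0.32628 + 0.4·0.558035 + 0.2·0.925693 = 0.672797.

0.673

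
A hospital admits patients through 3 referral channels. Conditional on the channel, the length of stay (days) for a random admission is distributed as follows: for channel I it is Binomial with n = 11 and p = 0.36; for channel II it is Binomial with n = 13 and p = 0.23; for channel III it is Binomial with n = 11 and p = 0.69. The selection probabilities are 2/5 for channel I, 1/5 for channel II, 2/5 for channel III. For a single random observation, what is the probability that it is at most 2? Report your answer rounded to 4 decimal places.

Conditional on each channel, P(X ≤ 2): I: 0.181441; II: 0.396115; III: 0.000757085.
By total probability, P(X ≤ 2) = 0.4·0.181441 + 0.2·0.396115 + 0.4·0.000757085 = 0.152102.

0.1521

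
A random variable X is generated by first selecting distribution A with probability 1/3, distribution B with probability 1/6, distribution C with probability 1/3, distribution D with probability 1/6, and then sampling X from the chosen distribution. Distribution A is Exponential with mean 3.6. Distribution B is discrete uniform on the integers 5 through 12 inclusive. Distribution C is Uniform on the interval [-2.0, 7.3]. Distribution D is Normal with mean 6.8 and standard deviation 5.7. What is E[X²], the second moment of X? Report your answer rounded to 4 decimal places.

39.4217

For each component E[X²] = Var + (mean)², giving A: 25.92; B: 77.5; C: 14.23; D: 78.73.
Overall E[X²] = 0.333333·25.92 + 0.166667·77.5 + 0.333333·14.23 + 0.166667·78.73 = 39.4217.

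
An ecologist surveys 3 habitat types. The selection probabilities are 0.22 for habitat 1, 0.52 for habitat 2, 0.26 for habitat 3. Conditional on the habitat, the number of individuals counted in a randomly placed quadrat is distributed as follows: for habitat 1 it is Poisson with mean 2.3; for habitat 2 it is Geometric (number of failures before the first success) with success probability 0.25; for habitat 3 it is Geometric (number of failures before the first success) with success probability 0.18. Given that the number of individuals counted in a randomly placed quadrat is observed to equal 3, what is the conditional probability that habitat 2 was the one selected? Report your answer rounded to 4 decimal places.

0.4374

Likelihoods P(X=3 | ·): 1: 0.203308; 2: 0.105469; 3: 0.0992462.
Posterior ∝ prior × likelihood. Numerator for 2: 0.52·0.105469 = 0.0548438.
Normalizing constant: 0.22·0.203308 + 0.52·0.105469 + 0.26·0.0992462 = 0.125376.
P(2 | observation) = 0.0548438 / 0.125376 = 0.437436.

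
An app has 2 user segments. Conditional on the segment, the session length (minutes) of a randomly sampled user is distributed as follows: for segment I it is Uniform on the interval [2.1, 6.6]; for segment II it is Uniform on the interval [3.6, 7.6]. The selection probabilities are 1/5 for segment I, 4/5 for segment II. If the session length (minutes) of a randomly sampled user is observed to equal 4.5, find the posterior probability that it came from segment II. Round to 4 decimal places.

0.8182

Likelihoods f(4.5 | ·): I: 0.222222; II: 0.25.
Posterior ∝ prior × likelihood. Numerator for II: 0.8·0.25 = 0.2.
Normalizing constant: 0.2·0.222222 + 0.8·0.25 = 0.244444.
P(II | observation) = 0.2 / 0.244444 = 0.818182.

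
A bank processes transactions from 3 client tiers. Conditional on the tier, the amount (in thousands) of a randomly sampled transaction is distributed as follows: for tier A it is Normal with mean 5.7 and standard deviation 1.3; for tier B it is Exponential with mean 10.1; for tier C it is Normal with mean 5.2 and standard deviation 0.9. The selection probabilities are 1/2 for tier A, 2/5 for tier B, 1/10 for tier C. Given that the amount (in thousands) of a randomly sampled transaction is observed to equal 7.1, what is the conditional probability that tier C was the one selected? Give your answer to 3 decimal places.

0.043

Likelihoods f(7.1 | ·): A: 0.171841; B: 0.049021; C: 0.0477406.
Posterior ∝ prior × likelihood. Numerator for C: 0.1·0.0477406 = 0.00477406.
Normalizing constant: 0.5·0.171841 + 0.4·0.049021 + 0.1·0.0477406 = 0.110303.
P(C | observation) = 0.00477406 / 0.110303 = 0.0432813.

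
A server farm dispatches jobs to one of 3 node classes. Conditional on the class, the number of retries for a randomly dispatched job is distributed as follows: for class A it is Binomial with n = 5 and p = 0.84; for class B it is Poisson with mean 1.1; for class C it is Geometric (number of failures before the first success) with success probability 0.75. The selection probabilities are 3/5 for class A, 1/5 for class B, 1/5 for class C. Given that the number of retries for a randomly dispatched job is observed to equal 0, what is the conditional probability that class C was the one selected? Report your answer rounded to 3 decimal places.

0.692

Likelihoods P(X=0 | ·): A: 0.000104858; B: 0.332871; C: 0.75.
Posterior ∝ prior × likelihood. Numerator for C: 0.2·0.75 = 0.15.
Normalizing constant: 0.6·0.000104858 + 0.2·0.332871 + 0.2·0.75 = 0.216637.
P(C | observation) = 0.15 / 0.216637 = 0.692402.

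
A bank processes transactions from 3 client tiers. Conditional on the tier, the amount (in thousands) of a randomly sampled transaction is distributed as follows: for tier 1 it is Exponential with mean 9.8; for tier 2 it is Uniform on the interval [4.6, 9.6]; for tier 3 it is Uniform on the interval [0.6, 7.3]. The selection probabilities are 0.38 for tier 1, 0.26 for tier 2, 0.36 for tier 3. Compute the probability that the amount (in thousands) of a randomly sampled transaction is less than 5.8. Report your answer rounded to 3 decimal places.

Conditional on each tier, P(X < 5.8): 1: 0.44669; 2: 0.24; 3: 0.776119.
By total probability, P(X < 5.8) = 0.38·0.44669 + 0.26·0.24 + 0.36·0.776119 = 0.511545.

0.512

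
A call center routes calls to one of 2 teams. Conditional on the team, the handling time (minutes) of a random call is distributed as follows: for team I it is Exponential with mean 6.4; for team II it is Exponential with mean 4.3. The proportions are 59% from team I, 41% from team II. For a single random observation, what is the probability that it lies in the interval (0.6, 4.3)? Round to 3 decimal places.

0.442

Conditional on each team, P(0.6 < X < 4.3): I: 0.39976; II: 0.501883.
By total probability, P(0.6 < X < 4.3) = 0.59·0.39976 + 0.41·0.501883 = 0.441631.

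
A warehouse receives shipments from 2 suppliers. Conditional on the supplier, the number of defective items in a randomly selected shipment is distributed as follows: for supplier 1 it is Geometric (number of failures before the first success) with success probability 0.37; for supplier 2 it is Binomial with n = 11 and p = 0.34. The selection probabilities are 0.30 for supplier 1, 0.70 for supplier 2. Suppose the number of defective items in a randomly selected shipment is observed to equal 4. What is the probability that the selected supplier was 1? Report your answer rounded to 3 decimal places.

Likelihoods P(X=4 | ·): 1: 0.058286; 2: 0.240568.
Posterior ∝ prior × likelihood. Numerator for 1: 0.3·0.058286 = 0.0174858.
Normalizing constant: 0.3·0.058286 + 0.7·0.240568 = 0.185883.
P(1 | observation) = 0.0174858 / 0.185883 = 0.0940687.

0.094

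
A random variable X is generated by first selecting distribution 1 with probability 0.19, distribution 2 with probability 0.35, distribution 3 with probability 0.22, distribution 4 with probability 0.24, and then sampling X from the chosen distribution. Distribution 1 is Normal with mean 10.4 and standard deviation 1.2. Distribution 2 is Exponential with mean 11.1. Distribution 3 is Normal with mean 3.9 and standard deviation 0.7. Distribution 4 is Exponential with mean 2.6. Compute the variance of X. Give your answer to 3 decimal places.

59.850

Per component, 1: μ=10.4, E[X²]=109.6; 2: μ=11.1, E[X²]=246.42; 3: μ=3.9, E[X²]=15.7; 4: μ=2.6, E[X²]=13.52.
E[X] = 0.19·10.4 + 0.35·11.1 + 0.22·3.9 + 0.24·2.6 = 7.343.
E[X²] = 0.19·109.6 + 0.35·246.42 + 0.22·15.7 + 0.24·13.52 = 113.77.
Var(X) = E[X²] − (E[X])² = 113.77 − 53.9196 = 59.8502.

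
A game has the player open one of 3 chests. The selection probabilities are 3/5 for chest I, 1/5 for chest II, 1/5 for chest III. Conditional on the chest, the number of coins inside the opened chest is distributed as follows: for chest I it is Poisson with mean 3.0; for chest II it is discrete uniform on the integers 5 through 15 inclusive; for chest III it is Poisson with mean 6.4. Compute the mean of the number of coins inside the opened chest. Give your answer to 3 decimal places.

Component means — I: 3; II: 10; III: 6.4.
E[X] = 0.6·3 + 0.2·10 + 0.2·6.4 = 5.08.

5.080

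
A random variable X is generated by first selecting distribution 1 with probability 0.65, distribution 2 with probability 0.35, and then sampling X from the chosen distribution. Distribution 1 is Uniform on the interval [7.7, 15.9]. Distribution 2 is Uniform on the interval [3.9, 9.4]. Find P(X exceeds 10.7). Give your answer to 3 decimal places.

0.412

Conditional on each component, P(X > 10.7): 1: 0.634146; 2: 0.
By total probability, P(X > 10.7) = 0.65·0.634146 + 0.35·0 = 0.412195.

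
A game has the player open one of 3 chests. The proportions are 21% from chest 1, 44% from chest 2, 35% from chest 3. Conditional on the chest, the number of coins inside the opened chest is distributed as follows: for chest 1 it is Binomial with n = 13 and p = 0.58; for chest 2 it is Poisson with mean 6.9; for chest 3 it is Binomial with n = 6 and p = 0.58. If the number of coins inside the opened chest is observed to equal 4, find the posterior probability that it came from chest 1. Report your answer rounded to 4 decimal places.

Likelihoods P(X=4 | ·): 1: 0.032905; 2: 0.0951816; 3: 0.299434.
Posterior ∝ prior × likelihood. Numerator for 1: 0.21·0.032905 = 0.00691005.
Normalizing constant: 0.21·0.032905 + 0.44·0.0951816 + 0.35·0.299434 = 0.153592.
P(1 | observation) = 0.00691005 / 0.153592 = 0.0449896.

0.0450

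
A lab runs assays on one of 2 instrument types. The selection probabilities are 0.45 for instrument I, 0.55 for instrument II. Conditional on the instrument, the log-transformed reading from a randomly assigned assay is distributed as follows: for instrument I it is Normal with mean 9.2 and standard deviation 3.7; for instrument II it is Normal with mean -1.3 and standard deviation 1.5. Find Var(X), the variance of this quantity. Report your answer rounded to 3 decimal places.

34.685

Per component, I: μ=9.2, E[X²]=98.33; II: μ=-1.3, E[X²]=3.94.
E[X] = 0.45·9.2 + 0.55·-1.3 = 3.425.
E[X²] = 0.45·98.33 + 0.55·3.94 = 46.4155.
Var(X) = E[X²] − (E[X])² = 46.4155 − 11.7306 = 34.6849.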